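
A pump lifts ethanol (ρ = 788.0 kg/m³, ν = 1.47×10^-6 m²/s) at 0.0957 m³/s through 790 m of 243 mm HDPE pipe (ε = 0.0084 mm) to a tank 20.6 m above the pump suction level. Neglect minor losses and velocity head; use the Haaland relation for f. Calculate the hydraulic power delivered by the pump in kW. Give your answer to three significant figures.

V = 4Q/(πD²) = 2.064 m/s; Re = 3.41×10^5; ε/D = 3.46×10^-5; f = 0.01433
h_f = f(L/D)V²/2g = 10.11 m
Total head H = z + h_f = 20.6 + 10.11 = 30.71 m
P_hyd = ρgQH = 788.0·9.81·0.0957·30.71 = 22.72 kW

P_hyd ≈ 22.7 kW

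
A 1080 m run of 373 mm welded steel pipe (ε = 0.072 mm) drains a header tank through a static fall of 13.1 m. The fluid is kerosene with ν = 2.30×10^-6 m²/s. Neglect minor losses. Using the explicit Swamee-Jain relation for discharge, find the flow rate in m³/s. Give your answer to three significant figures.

Q ≈ 0.259 m³/s

Swamee-Jain (Type II): Q = -0.965·√(gD⁵h_f/L)·ln[ε/(3.7D) + √(3.17ν²L/(gD³h_f))]
√(gD⁵h_f/L) = √(9.81·0.373⁵·13.1/1080) = 0.02931
ε/(3.7D) = 5.22×10^-5; √(3.17ν²L/(gD³h_f)) = 5.21×10^-5
Q = -0.965·0.02931·ln(1.043×10^-4) = 0.2593 m³/s
Check: V = 2.37 m/s, Re = 3.85×10^5, f = 0.01583, h_f = 13.2 m ≈ 13.1 m ✓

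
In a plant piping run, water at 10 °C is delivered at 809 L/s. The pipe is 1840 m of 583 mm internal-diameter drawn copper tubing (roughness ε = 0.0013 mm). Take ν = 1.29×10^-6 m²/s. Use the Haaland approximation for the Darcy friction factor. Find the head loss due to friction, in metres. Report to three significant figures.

h_f ≈ 16.3 m

V = 4Q/(πD²) = 4·0.809/(π·0.583²) = 3.031 m/s
Re = VD/ν = 3.031·0.583/1.29×10^-6 = 1.37×10^6 → turbulent
ε/D = 0.0013/583 = 2.23×10^-6
Haaland: f = 0.01104
h_f = f(L/D)V²/(2g) = 0.01104·(1840/0.583)·3.031²/(2·9.81) = 16.31 m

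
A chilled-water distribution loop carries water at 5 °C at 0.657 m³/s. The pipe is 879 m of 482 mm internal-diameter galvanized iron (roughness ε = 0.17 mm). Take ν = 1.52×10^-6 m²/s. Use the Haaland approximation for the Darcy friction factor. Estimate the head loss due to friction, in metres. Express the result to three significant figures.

V = 4Q/(πD²) = 4·0.657/(π·0.482²) = 3.601 m/s
Re = VD/ν = 3.601·0.482/1.52×10^-6 = 1.14×10^6 → turbulent
ε/D = 0.17/482 = 3.53×10^-4
Haaland: f = 0.01599
h_f = f(L/D)V²/(2g) = 0.01599·(879/0.482)·3.601²/(2·9.81) = 19.27 m

h_f ≈ 19.3 m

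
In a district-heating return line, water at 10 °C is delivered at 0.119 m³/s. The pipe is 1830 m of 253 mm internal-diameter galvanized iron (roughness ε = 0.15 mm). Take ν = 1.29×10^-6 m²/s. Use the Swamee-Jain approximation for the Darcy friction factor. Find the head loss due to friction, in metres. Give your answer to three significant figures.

h_f ≈ 38.0 m

V = 4Q/(πD²) = 4·0.119/(π·0.253²) = 2.367 m/s
Re = VD/ν = 2.367·0.253/1.29×10^-6 = 4.64×10^5 → turbulent
ε/D = 0.15/253 = 5.93×10^-4
Swamee-Jain: f = 0.01840
h_f = f(L/D)V²/(2g) = 0.01840·(1830/0.253)·2.367²/(2·9.81) = 38.00 m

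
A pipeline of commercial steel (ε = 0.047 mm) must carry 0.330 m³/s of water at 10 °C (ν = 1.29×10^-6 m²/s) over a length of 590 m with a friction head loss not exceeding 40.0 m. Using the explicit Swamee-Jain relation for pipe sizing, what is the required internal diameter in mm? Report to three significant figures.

D ≈ 289 mm

Swamee-Jain (Type III): D = 0.66·[ε^1.25·(LQ²/(gh_f))^4.75 + ν·Q^9.4·(L/(gh_f))^5.2]^0.04
LQ²/(gh_f) = 0.1637; L/(gh_f) = 1.504
Term 1 = ε^1.25·(…)^4.75 = 7.20×10^-10; Term 2 = ν·Q^9.4·(…)^5.2 = 3.20×10^-10
D = 0.66·(7.20×10^-10 + 3.20×10^-10)^0.04 = 0.2886 m = 289 mm
Check: V = 5.05 m/s, Re = 1.13×10^6, f = 0.01424, h_f = 37.8 m ≈ 40.0 m ✓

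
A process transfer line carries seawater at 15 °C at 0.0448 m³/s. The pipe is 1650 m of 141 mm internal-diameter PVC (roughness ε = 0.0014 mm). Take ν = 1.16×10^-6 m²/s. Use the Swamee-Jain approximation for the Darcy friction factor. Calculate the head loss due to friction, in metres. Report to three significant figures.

V = 4Q/(πD²) = 4·0.0448/(π·0.141²) = 2.869 m/s
Re = VD/ν = 2.869·0.141/1.16×10^-6 = 3.49×10^5 → turbulent
ε/D = 0.0014/141 = 9.93×10^-6
Swamee-Jain: f = 0.01410
h_f = f(L/D)V²/(2g) = 0.01410·(1650/0.141)·2.869²/(2·9.81) = 69.25 m

h_f ≈ 69.3 m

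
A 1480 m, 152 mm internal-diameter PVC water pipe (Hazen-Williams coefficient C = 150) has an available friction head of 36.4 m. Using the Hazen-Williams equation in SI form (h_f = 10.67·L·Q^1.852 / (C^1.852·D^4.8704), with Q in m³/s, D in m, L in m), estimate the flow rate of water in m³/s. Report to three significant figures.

Rearranging: Q = [h_f·C^1.852·D^4.8704 / (10.67·L)]^(1/1.852)
Q = [36.4·150^1.852·0.152^4.8704 / (10.67·1480)]^0.540 = 0.03985 m³/s

Q ≈ 0.0399 m³/s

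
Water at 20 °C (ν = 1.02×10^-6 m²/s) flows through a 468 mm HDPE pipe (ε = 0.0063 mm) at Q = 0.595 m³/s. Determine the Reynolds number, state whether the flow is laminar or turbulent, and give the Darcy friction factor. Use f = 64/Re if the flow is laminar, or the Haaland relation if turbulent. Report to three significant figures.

Re ≈ 1.59×10^6; turbulent; f ≈ 0.0111

V = 4Q/(πD²) = 3.459 m/s
Re = VD/ν = 3.459·0.468/1.02×10^-6 = 1.59×10^6
Re > 4000 → turbulent; ε/D = 1.35×10^-5
Haaland: f = 0.01108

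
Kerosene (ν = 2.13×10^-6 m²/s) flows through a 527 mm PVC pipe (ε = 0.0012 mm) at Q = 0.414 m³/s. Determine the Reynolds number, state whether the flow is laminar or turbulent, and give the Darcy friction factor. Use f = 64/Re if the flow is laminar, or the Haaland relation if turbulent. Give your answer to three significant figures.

V = 4Q/(πD²) = 1.898 m/s
Re = VD/ν = 1.898·0.527/2.13×10^-6 = 4.70×10^5
Re > 4000 → turbulent; ε/D = 2.28×10^-6
Haaland: f = 0.01323

Re ≈ 4.70×10^5; turbulent; f ≈ 0.0132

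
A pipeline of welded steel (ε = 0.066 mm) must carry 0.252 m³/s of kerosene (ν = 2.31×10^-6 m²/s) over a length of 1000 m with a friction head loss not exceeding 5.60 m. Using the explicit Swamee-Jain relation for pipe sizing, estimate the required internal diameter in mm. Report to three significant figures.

Swamee-Jain (Type III): D = 0.66·[ε^1.25·(LQ²/(gh_f))^4.75 + ν·Q^9.4·(L/(gh_f))^5.2]^0.04
LQ²/(gh_f) = 1.156; L/(gh_f) = 18.20
Term 1 = ε^1.25·(…)^4.75 = 1.18×10^-5; Term 2 = ν·Q^9.4·(…)^5.2 = 1.95×10^-5
D = 0.66·(1.18×10^-5 + 1.95×10^-5)^0.04 = 0.4359 m = 436 mm
Check: V = 1.69 m/s, Re = 3.19×10^5, f = 0.01579, h_f = 5.26 m ≈ 5.60 m ✓

D ≈ 436 mm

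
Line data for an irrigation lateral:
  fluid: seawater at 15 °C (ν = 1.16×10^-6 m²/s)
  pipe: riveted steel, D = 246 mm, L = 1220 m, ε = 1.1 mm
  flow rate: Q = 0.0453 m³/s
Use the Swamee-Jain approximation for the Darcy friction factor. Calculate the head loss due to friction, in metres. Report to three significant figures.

h_f ≈ 6.90 m

V = 4Q/(πD²) = 4·0.0453/(π·0.246²) = 0.9531 m/s
Re = VD/ν = 0.9531·0.246/1.16×10^-6 = 2.02×10^5 → turbulent
ε/D = 1.1/246 = 0.00447
Swamee-Jain: f = 0.03005
h_f = f(L/D)V²/(2g) = 0.03005·(1220/0.246)·0.9531²/(2·9.81) = 6.900 m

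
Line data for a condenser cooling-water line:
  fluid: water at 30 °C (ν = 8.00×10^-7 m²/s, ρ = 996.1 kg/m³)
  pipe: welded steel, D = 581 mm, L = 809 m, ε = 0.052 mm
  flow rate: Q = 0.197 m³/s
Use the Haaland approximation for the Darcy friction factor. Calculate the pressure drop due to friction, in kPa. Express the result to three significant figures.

V = 4Q/(πD²) = 4·0.197/(π·0.581²) = 0.7431 m/s
Re = VD/ν = 0.7431·0.581/8.00×10^-7 = 5.40×10^5 → turbulent
ε/D = 0.052/581 = 8.95×10^-5
Haaland: f = 0.01402
h_f = f(L/D)V²/(2g) = 0.01402·(809/0.581)·0.7431²/(2·9.81) = 0.5492 m
Δp = ρg·h_f = 996.1·9.81·0.5492 = 5.367 kPa

Δp ≈ 5.37 kPa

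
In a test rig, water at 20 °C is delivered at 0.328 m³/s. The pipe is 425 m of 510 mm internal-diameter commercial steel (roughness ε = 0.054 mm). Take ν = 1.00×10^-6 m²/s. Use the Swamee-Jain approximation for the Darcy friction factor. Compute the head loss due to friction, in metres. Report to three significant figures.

h_f ≈ 1.51 m

V = 4Q/(πD²) = 4·0.328/(π·0.510²) = 1.606 m/s
Re = VD/ν = 1.606·0.510/1.00×10^-6 = 8.19×10^5 → turbulent
ε/D = 0.054/510 = 1.06×10^-4
Swamee-Jain: f = 0.01383
h_f = f(L/D)V²/(2g) = 0.01383·(425/0.510)·1.606²/(2·9.81) = 1.514 m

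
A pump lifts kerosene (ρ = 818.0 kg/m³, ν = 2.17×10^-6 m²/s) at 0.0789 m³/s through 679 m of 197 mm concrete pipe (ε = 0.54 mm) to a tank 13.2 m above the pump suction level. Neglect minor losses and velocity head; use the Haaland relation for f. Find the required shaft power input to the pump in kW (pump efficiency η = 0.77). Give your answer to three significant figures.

V = 4Q/(πD²) = 2.589 m/s; Re = 2.35×10^5; ε/D = 0.00274; f = 0.02611
h_f = f(L/D)V²/2g = 30.73 m
Total head H = z + h_f = 13.2 + 30.73 = 43.93 m
P_hyd = ρgQH = 818.0·9.81·0.0789·43.93 = 27.82 kW
P_shaft = P_hyd/η = 27.82/0.77 = 36.13 kW

P_shaft ≈ 36.1 kW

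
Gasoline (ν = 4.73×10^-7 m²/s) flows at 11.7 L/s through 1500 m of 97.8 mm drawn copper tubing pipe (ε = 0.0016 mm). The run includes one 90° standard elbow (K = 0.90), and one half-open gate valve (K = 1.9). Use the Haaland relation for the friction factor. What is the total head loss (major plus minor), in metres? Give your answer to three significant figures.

H_L ≈ 27.5 m

V = 4Q/(πD²) = 1.557 m/s; V²/2g = 0.1236 m
Re = 3.22×10^5, ε/D = 1.64×10^-5 → f = 0.01430 (Haaland)
Major: h_f = f(L/D)·V²/2g = 0.01430·15337·0.1236 = 27.11 m
Minor: ΣK = 2.80; h_m = ΣK·V²/2g = 0.3462 m
Total H_L = 27.11 + 0.3462 = 27.45 m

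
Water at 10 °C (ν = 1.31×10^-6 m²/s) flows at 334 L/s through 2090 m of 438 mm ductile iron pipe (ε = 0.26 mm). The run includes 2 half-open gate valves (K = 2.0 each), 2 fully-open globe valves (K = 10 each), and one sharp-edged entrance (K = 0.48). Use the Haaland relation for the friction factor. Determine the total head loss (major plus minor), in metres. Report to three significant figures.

H_L ≈ 27.5 m

V = 4Q/(πD²) = 2.217 m/s; V²/2g = 0.2504 m
Re = 7.41×10^5, ε/D = 5.94×10^-4 → f = 0.01791 (Haaland)
Major: h_f = f(L/D)·V²/2g = 0.01791·4772·0.2504 = 21.41 m
Minor: ΣK = 24.5; h_m = ΣK·V²/2g = 6.131 m
Total H_L = 21.41 + 6.131 = 27.54 m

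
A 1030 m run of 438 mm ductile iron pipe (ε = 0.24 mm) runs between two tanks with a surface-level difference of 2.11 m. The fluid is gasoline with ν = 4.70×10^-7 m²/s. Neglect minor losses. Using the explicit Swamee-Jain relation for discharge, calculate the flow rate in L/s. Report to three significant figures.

Q ≈ 151 L/s

Swamee-Jain (Type II): Q = -0.965·√(gD⁵h_f/L)·ln[ε/(3.7D) + √(3.17ν²L/(gD³h_f))]
√(gD⁵h_f/L) = √(9.81·0.438⁵·2.11/1030) = 0.01800
ε/(3.7D) = 1.48×10^-4; √(3.17ν²L/(gD³h_f)) = 2.04×10^-5
Q = -0.965·0.01800·ln(1.685×10^-4) = 0.1509 m³/s
Check: V = 1.00 m/s, Re = 9.33×10^5, f = 0.01765, h_f = 2.12 m ≈ 2.11 m ✓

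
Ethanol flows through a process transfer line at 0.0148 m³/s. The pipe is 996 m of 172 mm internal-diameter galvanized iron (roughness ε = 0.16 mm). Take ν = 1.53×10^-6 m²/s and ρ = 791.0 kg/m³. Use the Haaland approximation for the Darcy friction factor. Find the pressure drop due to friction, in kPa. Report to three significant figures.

Δp ≈ 20.9 kPa

V = 4Q/(πD²) = 4·0.0148/(π·0.172²) = 0.6370 m/s
Re = VD/ν = 0.6370·0.172/1.53×10^-6 = 7.16×10^4 → turbulent
ε/D = 0.16/172 = 9.30×10^-4
Haaland: f = 0.02249
h_f = f(L/D)V²/(2g) = 0.02249·(996/0.172)·0.6370²/(2·9.81) = 2.693 m
Δp = ρg·h_f = 791.0·9.81·2.693 = 20.90 kPa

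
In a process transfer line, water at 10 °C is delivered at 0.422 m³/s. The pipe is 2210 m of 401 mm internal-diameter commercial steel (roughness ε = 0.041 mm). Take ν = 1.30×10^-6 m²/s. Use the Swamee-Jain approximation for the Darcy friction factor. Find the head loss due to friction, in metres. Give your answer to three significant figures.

h_f ≈ 42.4 m

V = 4Q/(πD²) = 4·0.422/(π·0.401²) = 3.341 m/s
Re = VD/ν = 3.341·0.401/1.30×10^-6 = 1.03×10^6 → turbulent
ε/D = 0.041/401 = 1.02×10^-4
Swamee-Jain: f = 0.01351
h_f = f(L/D)V²/(2g) = 0.01351·(2210/0.401)·3.341²/(2·9.81) = 42.36 m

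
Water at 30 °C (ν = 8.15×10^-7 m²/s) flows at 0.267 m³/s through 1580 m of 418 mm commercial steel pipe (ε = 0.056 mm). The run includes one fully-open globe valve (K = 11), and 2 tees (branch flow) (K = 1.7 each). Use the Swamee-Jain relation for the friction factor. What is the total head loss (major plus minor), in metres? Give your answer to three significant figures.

H_L ≈ 13.0 m

V = 4Q/(πD²) = 1.946 m/s; V²/2g = 0.1929 m
Re = 9.98×10^5, ε/D = 1.34×10^-4 → f = 0.01398 (Swamee-Jain)
Major: h_f = f(L/D)·V²/2g = 0.01398·3780·0.1929 = 10.20 m
Minor: ΣK = 14.4; h_m = ΣK·V²/2g = 2.778 m
Total H_L = 10.20 + 2.778 = 12.98 m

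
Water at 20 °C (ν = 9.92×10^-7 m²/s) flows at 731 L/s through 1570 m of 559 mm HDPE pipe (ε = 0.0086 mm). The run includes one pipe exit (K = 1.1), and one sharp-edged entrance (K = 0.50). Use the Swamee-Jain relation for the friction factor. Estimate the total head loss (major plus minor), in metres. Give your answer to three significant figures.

V = 4Q/(πD²) = 2.979 m/s; V²/2g = 0.4522 m
Re = 1.68×10^6, ε/D = 1.54×10^-5 → f = 0.01116 (Swamee-Jain)
Major: h_f = f(L/D)·V²/2g = 0.01116·2809·0.4522 = 14.17 m
Minor: ΣK = 1.60; h_m = ΣK·V²/2g = 0.7235 m
Total H_L = 14.17 + 0.7235 = 14.90 m

H_L ≈ 14.9 m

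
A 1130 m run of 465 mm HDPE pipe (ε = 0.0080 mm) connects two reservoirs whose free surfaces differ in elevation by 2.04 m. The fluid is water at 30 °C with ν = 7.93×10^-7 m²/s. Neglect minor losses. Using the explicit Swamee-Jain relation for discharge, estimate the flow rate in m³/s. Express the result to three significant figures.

Swamee-Jain (Type II): Q = -0.965·√(gD⁵h_f/L)·ln[ε/(3.7D) + √(3.17ν²L/(gD³h_f))]
√(gD⁵h_f/L) = √(9.81·0.465⁵·2.04/1130) = 0.01962
ε/(3.7D) = 4.65×10^-6; √(3.17ν²L/(gD³h_f)) = 3.35×10^-5
Q = -0.965·0.01962·ln(3.811×10^-5) = 0.1927 m³/s
Check: V = 1.13 m/s, Re = 6.65×10^5, f = 0.01277, h_f = 2.04 m ≈ 2.04 m ✓

Q ≈ 0.193 m³/s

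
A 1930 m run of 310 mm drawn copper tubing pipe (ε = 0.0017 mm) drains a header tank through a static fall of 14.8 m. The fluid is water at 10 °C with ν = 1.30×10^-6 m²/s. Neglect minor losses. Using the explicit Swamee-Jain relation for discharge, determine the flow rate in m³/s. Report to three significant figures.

Swamee-Jain (Type II): Q = -0.965·√(gD⁵h_f/L)·ln[ε/(3.7D) + √(3.17ν²L/(gD³h_f))]
√(gD⁵h_f/L) = √(9.81·0.310⁵·14.8/1930) = 0.01468
ε/(3.7D) = 1.48×10^-6; √(3.17ν²L/(gD³h_f)) = 4.89×10^-5
Q = -0.965·0.01468·ln(5.037×10^-5) = 0.1401 m³/s
Check: V = 1.86 m/s, Re = 4.43×10^5, f = 0.01346, h_f = 14.7 m ≈ 14.8 m ✓

Q ≈ 0.140 m³/s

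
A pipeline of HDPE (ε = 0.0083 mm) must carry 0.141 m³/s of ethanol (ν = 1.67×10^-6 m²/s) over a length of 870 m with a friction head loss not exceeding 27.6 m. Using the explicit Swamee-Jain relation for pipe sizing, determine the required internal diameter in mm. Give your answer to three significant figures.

D ≈ 238 mm

Swamee-Jain (Type III): D = 0.66·[ε^1.25·(LQ²/(gh_f))^4.75 + ν·Q^9.4·(L/(gh_f))^5.2]^0.04
LQ²/(gh_f) = 0.06388; L/(gh_f) = 3.213
Term 1 = ε^1.25·(…)^4.75 = 9.43×10^-13; Term 2 = ν·Q^9.4·(…)^5.2 = 7.27×10^-12
D = 0.66·(9.43×10^-13 + 7.27×10^-12)^0.04 = 0.2378 m = 238 mm
Check: V = 3.18 m/s, Re = 4.52×10^5, f = 0.01383, h_f = 26.0 m ≈ 27.6 m ✓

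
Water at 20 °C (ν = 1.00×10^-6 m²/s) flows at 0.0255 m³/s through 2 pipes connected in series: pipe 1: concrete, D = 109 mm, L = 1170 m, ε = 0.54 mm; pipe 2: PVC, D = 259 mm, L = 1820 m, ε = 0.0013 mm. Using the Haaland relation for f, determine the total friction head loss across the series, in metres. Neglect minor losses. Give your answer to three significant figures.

Pipe 1: V = 2.733 m/s, Re = 2.98×10^5, ε/D = 0.00495, f = 0.03064, h_1 = f(L/D)V²/2g = 125.2 m
Pipe 2: V = 0.4840 m/s, Re = 1.25×10^5, ε/D = 5.02×10^-6, f = 0.01703, h_2 = f(L/D)V²/2g = 1.429 m
Series → Q common, losses add: H = Σh = 126.6 m

H ≈ 127 m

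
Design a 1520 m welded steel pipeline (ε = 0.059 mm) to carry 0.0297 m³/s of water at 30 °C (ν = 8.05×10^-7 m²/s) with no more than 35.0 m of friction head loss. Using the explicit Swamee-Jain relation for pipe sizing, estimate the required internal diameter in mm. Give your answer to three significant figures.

D ≈ 143 mm

Swamee-Jain (Type III): D = 0.66·[ε^1.25·(LQ²/(gh_f))^4.75 + ν·Q^9.4·(L/(gh_f))^5.2]^0.04
LQ²/(gh_f) = 0.003905; L/(gh_f) = 4.427
Term 1 = ε^1.25·(…)^4.75 = 1.88×10^-17; Term 2 = ν·Q^9.4·(…)^5.2 = 8.12×10^-18
D = 0.66·(1.88×10^-17 + 8.12×10^-18)^0.04 = 0.1435 m = 143 mm
Check: V = 1.84 m/s, Re = 3.27×10^5, f = 0.01768, h_f = 32.2 m ≈ 35.0 m ✓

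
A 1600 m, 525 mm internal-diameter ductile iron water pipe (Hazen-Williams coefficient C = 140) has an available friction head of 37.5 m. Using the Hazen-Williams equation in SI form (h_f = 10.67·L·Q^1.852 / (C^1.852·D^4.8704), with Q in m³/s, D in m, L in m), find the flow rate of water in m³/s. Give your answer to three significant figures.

Rearranging: Q = [h_f·C^1.852·D^4.8704 / (10.67·L)]^(1/1.852)
Q = [37.5·140^1.852·0.525^4.8704 / (10.67·1600)]^0.540 = 0.9438 m³/s

Q ≈ 0.944 m³/s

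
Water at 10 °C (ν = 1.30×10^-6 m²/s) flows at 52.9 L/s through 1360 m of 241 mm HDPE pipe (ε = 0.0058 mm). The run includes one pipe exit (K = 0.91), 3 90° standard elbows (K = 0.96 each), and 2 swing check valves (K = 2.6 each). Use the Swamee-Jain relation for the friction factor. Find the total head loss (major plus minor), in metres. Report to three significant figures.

H_L ≈ 6.63 m

V = 4Q/(πD²) = 1.160 m/s; V²/2g = 0.06854 m
Re = 2.15×10^5, ε/D = 2.41×10^-5 → f = 0.01554 (Swamee-Jain)
Major: h_f = f(L/D)·V²/2g = 0.01554·5643·0.06854 = 6.013 m
Minor: ΣK = 8.99; h_m = ΣK·V²/2g = 0.6162 m
Total H_L = 6.013 + 0.6162 = 6.629 m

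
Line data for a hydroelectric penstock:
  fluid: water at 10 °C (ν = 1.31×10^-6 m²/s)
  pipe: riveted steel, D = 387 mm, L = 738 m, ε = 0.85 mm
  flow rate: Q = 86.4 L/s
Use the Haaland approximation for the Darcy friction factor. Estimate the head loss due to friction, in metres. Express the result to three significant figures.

h_f ≈ 1.30 m

V = 4Q/(πD²) = 4·0.0864/(π·0.387²) = 0.7345 m/s
Re = VD/ν = 0.7345·0.387/1.31×10^-6 = 2.17×10^5 → turbulent
ε/D = 0.85/387 = 0.00220
Haaland: f = 0.02475
h_f = f(L/D)V²/(2g) = 0.02475·(738/0.387)·0.7345²/(2·9.81) = 1.298 m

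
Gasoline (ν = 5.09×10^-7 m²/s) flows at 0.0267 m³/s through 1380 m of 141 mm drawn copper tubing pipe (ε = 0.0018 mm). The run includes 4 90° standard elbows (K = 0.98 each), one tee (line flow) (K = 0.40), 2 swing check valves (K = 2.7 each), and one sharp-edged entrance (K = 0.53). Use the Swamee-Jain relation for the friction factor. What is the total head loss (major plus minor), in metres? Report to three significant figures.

V = 4Q/(πD²) = 1.710 m/s; V²/2g = 0.1490 m
Re = 4.74×10^5, ε/D = 1.28×10^-5 → f = 0.01342 (Swamee-Jain)
Major: h_f = f(L/D)·V²/2g = 0.01342·9787·0.1490 = 19.57 m
Minor: ΣK = 10.2; h_m = ΣK·V²/2g = 1.528 m
Total H_L = 19.57 + 1.528 = 21.10 m

H_L ≈ 21.1 m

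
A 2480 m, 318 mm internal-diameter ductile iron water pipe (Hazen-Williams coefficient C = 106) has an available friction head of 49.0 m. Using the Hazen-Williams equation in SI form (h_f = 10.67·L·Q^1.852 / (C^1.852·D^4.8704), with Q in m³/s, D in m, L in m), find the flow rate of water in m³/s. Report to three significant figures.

Rearranging: Q = [h_f·C^1.852·D^4.8704 / (10.67·L)]^(1/1.852)
Q = [49.0·106^1.852·0.318^4.8704 / (10.67·2480)]^0.540 = 0.1743 m³/s

Q ≈ 0.174 m³/s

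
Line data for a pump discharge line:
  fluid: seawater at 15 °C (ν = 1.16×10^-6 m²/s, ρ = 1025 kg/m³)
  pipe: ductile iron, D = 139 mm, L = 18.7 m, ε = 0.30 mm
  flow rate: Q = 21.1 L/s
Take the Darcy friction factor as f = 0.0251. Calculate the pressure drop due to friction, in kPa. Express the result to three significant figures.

V = 4Q/(πD²) = 4·0.0211/(π·0.139²) = 1.390 m/s
h_f = f(L/D)V²/(2g) = 0.02510·(18.7/0.139)·1.390²/(2·9.81) = 0.3328 m
Δp = ρg·h_f = 1025·9.81·0.3328 = 3.346 kPa

Δp ≈ 3.35 kPa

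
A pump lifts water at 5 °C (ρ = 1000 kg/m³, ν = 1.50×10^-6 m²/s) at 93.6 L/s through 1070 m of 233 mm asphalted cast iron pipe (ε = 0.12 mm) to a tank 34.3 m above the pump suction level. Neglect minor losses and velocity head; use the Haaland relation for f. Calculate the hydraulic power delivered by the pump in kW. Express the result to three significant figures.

V = 4Q/(πD²) = 2.195 m/s; Re = 3.41×10^5; ε/D = 5.15×10^-4; f = 0.01802
h_f = f(L/D)V²/2g = 20.32 m
Total head H = z + h_f = 34.3 + 20.32 = 54.62 m
P_hyd = ρgQH = 1000·9.81·0.0936·54.62 = 50.16 kW

P_hyd ≈ 50.2 kW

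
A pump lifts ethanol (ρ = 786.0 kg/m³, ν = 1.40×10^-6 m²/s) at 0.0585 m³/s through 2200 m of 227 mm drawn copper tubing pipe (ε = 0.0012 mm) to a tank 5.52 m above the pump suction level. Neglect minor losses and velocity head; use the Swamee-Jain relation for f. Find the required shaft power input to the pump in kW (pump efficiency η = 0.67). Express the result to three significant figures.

V = 4Q/(πD²) = 1.445 m/s; Re = 2.34×10^5; ε/D = 5.29×10^-6; f = 0.01512
h_f = f(L/D)V²/2g = 15.60 m
Total head H = z + h_f = 5.52 + 15.60 = 21.12 m
P_hyd = ρgQH = 786.0·9.81·0.0585·21.12 = 9.528 kW
P_shaft = P_hyd/η = 9.528/0.67 = 14.22 kW

P_shaft ≈ 14.2 kW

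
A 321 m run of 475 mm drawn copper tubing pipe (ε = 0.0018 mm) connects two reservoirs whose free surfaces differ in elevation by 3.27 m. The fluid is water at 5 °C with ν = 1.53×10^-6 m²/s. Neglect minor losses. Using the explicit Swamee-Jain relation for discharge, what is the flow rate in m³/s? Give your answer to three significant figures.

Q ≈ 0.498 m³/s

Swamee-Jain (Type II): Q = -0.965·√(gD⁵h_f/L)·ln[ε/(3.7D) + √(3.17ν²L/(gD³h_f))]
√(gD⁵h_f/L) = √(9.81·0.475⁵·3.27/321) = 0.04916
ε/(3.7D) = 1.02×10^-6; √(3.17ν²L/(gD³h_f)) = 2.63×10^-5
Q = -0.965·0.04916·ln(2.735×10^-5) = 0.4984 m³/s
Check: V = 2.81 m/s, Re = 8.73×10^5, f = 0.01196, h_f = 3.26 m ≈ 3.27 m ✓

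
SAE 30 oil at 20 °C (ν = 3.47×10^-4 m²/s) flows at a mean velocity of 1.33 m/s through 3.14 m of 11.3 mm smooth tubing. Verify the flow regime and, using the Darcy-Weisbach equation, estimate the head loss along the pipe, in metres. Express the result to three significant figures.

h_f ≈ 37.0 m

Re = VD/ν = 1.33·0.01130/3.47×10^-4 = 43.3 → laminar (Re < 2300)
f = 64/Re = 1.478
h_f = f(L/D)V²/(2g) = 1.478·(3.14/0.01130)·1.33²/(2·9.81) = 37.02 m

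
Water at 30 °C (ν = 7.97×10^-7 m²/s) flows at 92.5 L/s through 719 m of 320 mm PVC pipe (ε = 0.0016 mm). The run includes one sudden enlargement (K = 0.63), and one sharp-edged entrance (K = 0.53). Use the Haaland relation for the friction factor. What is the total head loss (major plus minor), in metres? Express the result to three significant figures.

V = 4Q/(πD²) = 1.150 m/s; V²/2g = 0.06742 m
Re = 4.62×10^5, ε/D = 5.00×10^-6 → f = 0.01330 (Haaland)
Major: h_f = f(L/D)·V²/2g = 0.01330·2247·0.06742 = 2.015 m
Minor: ΣK = 1.16; h_m = ΣK·V²/2g = 0.07821 m
Total H_L = 2.015 + 0.07821 = 2.093 m

H_L ≈ 2.09 m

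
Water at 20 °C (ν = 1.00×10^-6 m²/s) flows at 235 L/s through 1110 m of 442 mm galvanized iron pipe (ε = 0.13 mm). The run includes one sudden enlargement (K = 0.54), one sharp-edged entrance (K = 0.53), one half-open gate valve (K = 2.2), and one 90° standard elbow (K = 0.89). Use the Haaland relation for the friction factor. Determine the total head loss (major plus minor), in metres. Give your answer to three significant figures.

H_L ≈ 5.25 m

V = 4Q/(πD²) = 1.532 m/s; V²/2g = 0.1196 m
Re = 6.77×10^5, ε/D = 2.94×10^-4 → f = 0.01582 (Haaland)
Major: h_f = f(L/D)·V²/2g = 0.01582·2511·0.1196 = 4.751 m
Minor: ΣK = 4.16; h_m = ΣK·V²/2g = 0.4973 m
Total H_L = 4.751 + 0.4973 = 5.248 m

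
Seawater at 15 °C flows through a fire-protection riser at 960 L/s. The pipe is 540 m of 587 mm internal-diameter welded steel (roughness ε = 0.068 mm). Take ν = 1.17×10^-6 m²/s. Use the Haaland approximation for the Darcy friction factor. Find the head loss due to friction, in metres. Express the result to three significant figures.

V = 4Q/(πD²) = 4·0.960/(π·0.587²) = 3.547 m/s
Re = VD/ν = 3.547·0.587/1.17×10^-6 = 1.78×10^6 → turbulent
ε/D = 0.068/587 = 1.16×10^-4
Haaland: f = 0.01308
h_f = f(L/D)V²/(2g) = 0.01308·(540/0.587)·3.547²/(2·9.81) = 7.718 m

h_f ≈ 7.72 m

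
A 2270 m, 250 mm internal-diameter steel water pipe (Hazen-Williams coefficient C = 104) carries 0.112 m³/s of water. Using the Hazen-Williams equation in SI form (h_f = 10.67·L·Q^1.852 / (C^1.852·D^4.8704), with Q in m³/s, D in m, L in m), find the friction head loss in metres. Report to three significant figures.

h_f = 10.67·2270·0.112^1.852 / (104^1.852·0.250^4.8704) = 66.08 m

h_f ≈ 66.1 m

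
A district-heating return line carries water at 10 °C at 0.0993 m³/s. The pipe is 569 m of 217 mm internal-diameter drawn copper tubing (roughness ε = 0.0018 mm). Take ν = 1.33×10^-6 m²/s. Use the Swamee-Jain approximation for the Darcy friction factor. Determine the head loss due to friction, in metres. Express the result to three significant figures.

h_f ≈ 13.0 m

V = 4Q/(πD²) = 4·0.0993/(π·0.217²) = 2.685 m/s
Re = VD/ν = 2.685·0.217/1.33×10^-6 = 4.38×10^5 → turbulent
ε/D = 0.0018/217 = 8.29×10^-6
Swamee-Jain: f = 0.01353
h_f = f(L/D)V²/(2g) = 0.01353·(569/0.217)·2.685²/(2·9.81) = 13.03 m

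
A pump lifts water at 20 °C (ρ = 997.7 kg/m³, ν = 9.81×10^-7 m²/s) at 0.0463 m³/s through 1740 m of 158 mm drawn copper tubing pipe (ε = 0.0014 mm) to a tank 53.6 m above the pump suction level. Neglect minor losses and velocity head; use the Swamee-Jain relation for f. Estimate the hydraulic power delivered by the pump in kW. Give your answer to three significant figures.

P_hyd ≈ 44.0 kW

V = 4Q/(πD²) = 2.361 m/s; Re = 3.80×10^5; ε/D = 8.86×10^-6; f = 0.01388
h_f = f(L/D)V²/2g = 43.43 m
Total head H = z + h_f = 53.6 + 43.43 = 97.03 m
P_hyd = ρgQH = 997.7·9.81·0.0463·97.03 = 43.97 kW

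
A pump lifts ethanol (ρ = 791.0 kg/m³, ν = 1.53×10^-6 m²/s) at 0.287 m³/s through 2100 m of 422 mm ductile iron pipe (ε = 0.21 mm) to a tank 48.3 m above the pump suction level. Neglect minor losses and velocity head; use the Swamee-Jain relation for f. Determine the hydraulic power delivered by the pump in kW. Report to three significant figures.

P_hyd ≈ 150 kW

V = 4Q/(πD²) = 2.052 m/s; Re = 5.66×10^5; ε/D = 4.98×10^-4; f = 0.01766
h_f = f(L/D)V²/2g = 18.86 m
Total head H = z + h_f = 48.3 + 18.86 = 67.16 m
P_hyd = ρgQH = 791.0·9.81·0.287·67.16 = 149.6 kW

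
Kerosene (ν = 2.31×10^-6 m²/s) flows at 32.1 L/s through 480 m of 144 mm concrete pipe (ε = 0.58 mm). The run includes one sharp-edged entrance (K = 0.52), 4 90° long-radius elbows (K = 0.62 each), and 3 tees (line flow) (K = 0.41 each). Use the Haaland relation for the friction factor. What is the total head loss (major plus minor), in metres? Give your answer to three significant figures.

H_L ≈ 20.2 m

V = 4Q/(πD²) = 1.971 m/s; V²/2g = 0.1980 m
Re = 1.23×10^5, ε/D = 0.00403 → f = 0.02933 (Haaland)
Major: h_f = f(L/D)·V²/2g = 0.02933·3333·0.1980 = 19.36 m
Minor: ΣK = 4.23; h_m = ΣK·V²/2g = 0.8376 m
Total H_L = 19.36 + 0.8376 = 20.19 m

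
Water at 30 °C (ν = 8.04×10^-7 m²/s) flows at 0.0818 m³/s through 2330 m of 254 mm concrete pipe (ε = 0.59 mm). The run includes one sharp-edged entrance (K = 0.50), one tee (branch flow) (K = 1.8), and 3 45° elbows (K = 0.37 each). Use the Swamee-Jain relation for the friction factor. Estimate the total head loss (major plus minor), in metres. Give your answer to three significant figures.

V = 4Q/(πD²) = 1.614 m/s; V²/2g = 0.1328 m
Re = 5.10×10^5, ε/D = 0.00232 → f = 0.02481 (Swamee-Jain)
Major: h_f = f(L/D)·V²/2g = 0.02481·9173·0.1328 = 30.23 m
Minor: ΣK = 3.41; h_m = ΣK·V²/2g = 0.4529 m
Total H_L = 30.23 + 0.4529 = 30.69 m

H_L ≈ 30.7 m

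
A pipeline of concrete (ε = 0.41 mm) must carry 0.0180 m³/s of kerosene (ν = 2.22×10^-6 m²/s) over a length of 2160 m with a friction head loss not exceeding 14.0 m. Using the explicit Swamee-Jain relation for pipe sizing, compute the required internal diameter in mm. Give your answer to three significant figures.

D ≈ 165 mm

Swamee-Jain (Type III): D = 0.66·[ε^1.25·(LQ²/(gh_f))^4.75 + ν·Q^9.4·(L/(gh_f))^5.2]^0.04
LQ²/(gh_f) = 0.005096; L/(gh_f) = 15.73
Term 1 = ε^1.25·(…)^4.75 = 7.50×10^-16; Term 2 = ν·Q^9.4·(…)^5.2 = 1.47×10^-16
D = 0.66·(7.50×10^-16 + 1.47×10^-16)^0.04 = 0.1651 m = 165 mm
Check: V = 0.841 m/s, Re = 6.25×10^4, f = 0.02736, h_f = 12.9 m ≈ 14.0 m ✓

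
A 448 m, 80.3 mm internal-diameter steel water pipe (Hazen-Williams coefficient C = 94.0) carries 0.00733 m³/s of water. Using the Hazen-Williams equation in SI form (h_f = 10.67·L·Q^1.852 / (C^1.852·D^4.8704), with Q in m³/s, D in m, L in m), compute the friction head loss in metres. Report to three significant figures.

h_f = 10.67·448·0.00733^1.852 / (94.0^1.852·0.0803^4.8704) = 25.46 m

h_f ≈ 25.5 m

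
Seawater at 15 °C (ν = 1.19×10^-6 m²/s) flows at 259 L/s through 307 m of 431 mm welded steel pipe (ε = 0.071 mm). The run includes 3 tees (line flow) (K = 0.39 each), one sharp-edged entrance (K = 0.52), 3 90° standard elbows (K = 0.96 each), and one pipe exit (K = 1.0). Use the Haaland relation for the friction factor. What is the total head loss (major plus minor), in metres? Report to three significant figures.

V = 4Q/(πD²) = 1.775 m/s; V²/2g = 0.1606 m
Re = 6.43×10^5, ε/D = 1.65×10^-4 → f = 0.01463 (Haaland)
Major: h_f = f(L/D)·V²/2g = 0.01463·712.3·0.1606 = 1.674 m
Minor: ΣK = 5.57; h_m = ΣK·V²/2g = 0.8947 m
Total H_L = 1.674 + 0.8947 = 2.569 m

H_L ≈ 2.57 m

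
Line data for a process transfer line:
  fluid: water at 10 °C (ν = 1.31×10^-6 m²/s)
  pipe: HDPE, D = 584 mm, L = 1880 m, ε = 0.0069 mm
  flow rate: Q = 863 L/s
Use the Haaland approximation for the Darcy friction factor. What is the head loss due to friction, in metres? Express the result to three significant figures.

h_f ≈ 19.1 m

V = 4Q/(πD²) = 4·0.863/(π·0.584²) = 3.222 m/s
Re = VD/ν = 3.222·0.584/1.31×10^-6 = 1.44×10^6 → turbulent
ε/D = 0.0069/584 = 1.18×10^-5
Haaland: f = 0.01119
h_f = f(L/D)V²/(2g) = 0.01119·(1880/0.584)·3.222²/(2·9.81) = 19.06 m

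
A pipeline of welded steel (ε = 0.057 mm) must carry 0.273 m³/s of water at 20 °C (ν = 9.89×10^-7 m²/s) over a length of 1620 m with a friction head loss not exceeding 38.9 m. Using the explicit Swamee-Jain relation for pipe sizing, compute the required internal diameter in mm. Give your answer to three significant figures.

Swamee-Jain (Type III): D = 0.66·[ε^1.25·(LQ²/(gh_f))^4.75 + ν·Q^9.4·(L/(gh_f))^5.2]^0.04
LQ²/(gh_f) = 0.3164; L/(gh_f) = 4.245
Term 1 = ε^1.25·(…)^4.75 = 2.09×10^-8; Term 2 = ν·Q^9.4·(…)^5.2 = 9.12×10^-9
D = 0.66·(2.09×10^-8 + 9.12×10^-9)^0.04 = 0.3301 m = 330 mm
Check: V = 3.19 m/s, Re = 1.06×10^6, f = 0.01441, h_f = 36.7 m ≈ 38.9 m ✓

D ≈ 330 mm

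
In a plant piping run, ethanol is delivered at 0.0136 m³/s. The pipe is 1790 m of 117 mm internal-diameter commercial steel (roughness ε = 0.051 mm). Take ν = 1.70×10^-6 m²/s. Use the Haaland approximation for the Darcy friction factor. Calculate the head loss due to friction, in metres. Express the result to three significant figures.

h_f ≈ 25.2 m

V = 4Q/(πD²) = 4·0.0136/(π·0.117²) = 1.265 m/s
Re = VD/ν = 1.265·0.117/1.70×10^-6 = 8.71×10^4 → turbulent
ε/D = 0.051/117 = 4.36×10^-4
Haaland: f = 0.02018
h_f = f(L/D)V²/(2g) = 0.02018·(1790/0.117)·1.265²/(2·9.81) = 25.18 m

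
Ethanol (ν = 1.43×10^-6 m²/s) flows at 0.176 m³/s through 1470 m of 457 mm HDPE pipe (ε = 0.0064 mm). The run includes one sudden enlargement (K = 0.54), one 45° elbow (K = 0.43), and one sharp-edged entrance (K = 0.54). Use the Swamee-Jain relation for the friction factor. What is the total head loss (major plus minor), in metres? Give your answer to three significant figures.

V = 4Q/(πD²) = 1.073 m/s; V²/2g = 0.05868 m
Re = 3.43×10^5, ε/D = 1.40×10^-5 → f = 0.01420 (Swamee-Jain)
Major: h_f = f(L/D)·V²/2g = 0.01420·3217·0.05868 = 2.680 m
Minor: ΣK = 1.51; h_m = ΣK·V²/2g = 0.08861 m
Total H_L = 2.680 + 0.08861 = 2.769 m

H_L ≈ 2.77 m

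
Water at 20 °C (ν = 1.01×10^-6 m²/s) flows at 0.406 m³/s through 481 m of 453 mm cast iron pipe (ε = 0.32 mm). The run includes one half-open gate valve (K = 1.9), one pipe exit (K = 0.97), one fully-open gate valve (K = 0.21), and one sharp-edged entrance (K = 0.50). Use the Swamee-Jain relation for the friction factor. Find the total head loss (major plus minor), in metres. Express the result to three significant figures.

H_L ≈ 7.52 m

V = 4Q/(πD²) = 2.519 m/s; V²/2g = 0.3234 m
Re = 1.13×10^6, ε/D = 7.06×10^-4 → f = 0.01851 (Swamee-Jain)
Major: h_f = f(L/D)·V²/2g = 0.01851·1062·0.3234 = 6.357 m
Minor: ΣK = 3.58; h_m = ΣK·V²/2g = 1.158 m
Total H_L = 6.357 + 1.158 = 7.515 m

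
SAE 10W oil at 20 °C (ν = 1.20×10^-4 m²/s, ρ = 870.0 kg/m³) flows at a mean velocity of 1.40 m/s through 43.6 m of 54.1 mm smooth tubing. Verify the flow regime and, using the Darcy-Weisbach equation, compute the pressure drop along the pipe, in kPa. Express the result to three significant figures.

Δp ≈ 69.7 kPa

Re = VD/ν = 1.40·0.05410/1.20×10^-4 = 631 → laminar (Re < 2300)
f = 64/Re = 0.1014
h_f = f(L/D)V²/(2g) = 0.1014·(43.6/0.05410)·1.40²/(2·9.81) = 8.164 m
Δp = ρg·h_f = 870.0·9.81·8.164 = 69.67 kPa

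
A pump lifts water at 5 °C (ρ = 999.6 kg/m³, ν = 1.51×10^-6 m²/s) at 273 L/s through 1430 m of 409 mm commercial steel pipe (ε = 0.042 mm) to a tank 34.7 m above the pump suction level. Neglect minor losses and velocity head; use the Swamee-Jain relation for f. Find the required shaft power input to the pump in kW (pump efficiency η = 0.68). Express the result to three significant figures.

V = 4Q/(πD²) = 2.078 m/s; Re = 5.63×10^5; ε/D = 1.03×10^-4; f = 0.01431
h_f = f(L/D)V²/2g = 11.01 m
Total head H = z + h_f = 34.7 + 11.01 = 45.71 m
P_hyd = ρgQH = 999.6·9.81·0.273·45.71 = 122.4 kW
P_shaft = P_hyd/η = 122.4/0.68 = 180.0 kW

P_shaft ≈ 180 kW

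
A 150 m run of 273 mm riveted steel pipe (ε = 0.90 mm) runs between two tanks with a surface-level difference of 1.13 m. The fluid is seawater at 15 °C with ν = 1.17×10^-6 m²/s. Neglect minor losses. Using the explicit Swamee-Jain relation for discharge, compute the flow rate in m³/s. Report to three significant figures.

Q ≈ 0.0711 m³/s

Swamee-Jain (Type II): Q = -0.965·√(gD⁵h_f/L)·ln[ε/(3.7D) + √(3.17ν²L/(gD³h_f))]
√(gD⁵h_f/L) = √(9.81·0.273⁵·1.13/150) = 0.01059
ε/(3.7D) = 8.91×10^-4; √(3.17ν²L/(gD³h_f)) = 5.37×10^-5
Q = -0.965·0.01059·ln(9.447×10^-4) = 0.07115 m³/s
Check: V = 1.22 m/s, Re = 2.84×10^5, f = 0.02747, h_f = 1.14 m ≈ 1.13 m ✓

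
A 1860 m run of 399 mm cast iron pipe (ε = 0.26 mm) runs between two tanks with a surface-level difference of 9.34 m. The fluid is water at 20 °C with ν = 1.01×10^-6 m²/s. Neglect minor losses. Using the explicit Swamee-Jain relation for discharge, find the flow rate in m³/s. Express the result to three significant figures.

Q ≈ 0.183 m³/s

Swamee-Jain (Type II): Q = -0.965·√(gD⁵h_f/L)·ln[ε/(3.7D) + √(3.17ν²L/(gD³h_f))]
√(gD⁵h_f/L) = √(9.81·0.399⁵·9.34/1860) = 0.02232
ε/(3.7D) = 1.76×10^-4; √(3.17ν²L/(gD³h_f)) = 3.21×10^-5
Q = -0.965·0.02232·ln(2.083×10^-4) = 0.1826 m³/s
Check: V = 1.46 m/s, Re = 5.77×10^5, f = 0.01856, h_f = 9.40 m ≈ 9.34 m ✓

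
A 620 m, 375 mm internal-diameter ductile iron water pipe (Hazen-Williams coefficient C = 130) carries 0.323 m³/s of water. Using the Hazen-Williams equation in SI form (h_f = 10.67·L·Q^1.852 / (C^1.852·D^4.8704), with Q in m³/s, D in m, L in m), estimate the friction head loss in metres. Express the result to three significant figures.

h_f = 10.67·620·0.323^1.852 / (130^1.852·0.375^4.8704) = 11.78 m

h_f ≈ 11.8 m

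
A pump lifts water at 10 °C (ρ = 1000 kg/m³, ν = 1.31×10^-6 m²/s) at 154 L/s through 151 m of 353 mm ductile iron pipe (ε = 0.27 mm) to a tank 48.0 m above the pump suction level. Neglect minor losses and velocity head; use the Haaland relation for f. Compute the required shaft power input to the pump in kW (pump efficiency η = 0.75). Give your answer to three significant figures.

V = 4Q/(πD²) = 1.574 m/s; Re = 4.24×10^5; ε/D = 7.65×10^-4; f = 0.01919
h_f = f(L/D)V²/2g = 1.036 m
Total head H = z + h_f = 48.0 + 1.036 = 49.04 m
P_hyd = ρgQH = 1000·9.81·0.154·49.04 = 74.08 kW
P_shaft = P_hyd/η = 74.08/0.75 = 98.77 kW

P_shaft ≈ 98.8 kW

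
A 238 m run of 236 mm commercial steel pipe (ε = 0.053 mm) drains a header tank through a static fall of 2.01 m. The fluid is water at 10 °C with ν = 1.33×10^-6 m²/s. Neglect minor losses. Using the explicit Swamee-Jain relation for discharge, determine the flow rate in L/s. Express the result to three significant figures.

Q ≈ 67.1 L/s

Swamee-Jain (Type II): Q = -0.965·√(gD⁵h_f/L)·ln[ε/(3.7D) + √(3.17ν²L/(gD³h_f))]
√(gD⁵h_f/L) = √(9.81·0.236⁵·2.01/238) = 0.007788
ε/(3.7D) = 6.07×10^-5; √(3.17ν²L/(gD³h_f)) = 7.18×10^-5
Q = -0.965·0.007788·ln(1.325×10^-4) = 0.06711 m³/s
Check: V = 1.53 m/s, Re = 2.72×10^5, f = 0.01668, h_f = 2.02 m ≈ 2.01 m ✓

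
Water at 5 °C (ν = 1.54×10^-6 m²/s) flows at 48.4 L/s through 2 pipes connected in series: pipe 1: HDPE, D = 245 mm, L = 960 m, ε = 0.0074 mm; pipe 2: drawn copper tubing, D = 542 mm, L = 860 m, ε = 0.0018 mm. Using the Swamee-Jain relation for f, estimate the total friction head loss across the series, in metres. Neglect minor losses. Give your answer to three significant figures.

H ≈ 3.52 m

Pipe 1: V = 1.027 m/s, Re = 1.63×10^5, ε/D = 3.02×10^-5, f = 0.01641, h_1 = f(L/D)V²/2g = 3.454 m
Pipe 2: V = 0.2098 m/s, Re = 7.38×10^4, ε/D = 3.32×10^-6, f = 0.01907, h_2 = f(L/D)V²/2g = 0.06786 m
Series → Q common, losses add: H = Σh = 3.522 m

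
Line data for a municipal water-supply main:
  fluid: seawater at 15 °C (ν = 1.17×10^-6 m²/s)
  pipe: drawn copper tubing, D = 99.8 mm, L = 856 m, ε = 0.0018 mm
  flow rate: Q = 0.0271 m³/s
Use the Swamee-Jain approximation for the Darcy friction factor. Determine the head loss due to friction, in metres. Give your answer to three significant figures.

V = 4Q/(πD²) = 4·0.0271/(π·0.0998²) = 3.464 m/s
Re = VD/ν = 3.464·0.0998/1.17×10^-6 = 2.96×10^5 → turbulent
ε/D = 0.0018/99.8 = 1.80×10^-5
Swamee-Jain: f = 0.01462
h_f = f(L/D)V²/(2g) = 0.01462·(856/0.0998)·3.464²/(2·9.81) = 76.72 m

h_f ≈ 76.7 m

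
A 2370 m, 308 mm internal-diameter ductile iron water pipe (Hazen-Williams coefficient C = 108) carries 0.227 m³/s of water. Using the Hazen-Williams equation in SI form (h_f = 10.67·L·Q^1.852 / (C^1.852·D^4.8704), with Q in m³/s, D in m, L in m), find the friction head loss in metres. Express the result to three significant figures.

h_f ≈ 86.2 m

h_f = 10.67·2370·0.227^1.852 / (108^1.852·0.308^4.8704) = 86.17 m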